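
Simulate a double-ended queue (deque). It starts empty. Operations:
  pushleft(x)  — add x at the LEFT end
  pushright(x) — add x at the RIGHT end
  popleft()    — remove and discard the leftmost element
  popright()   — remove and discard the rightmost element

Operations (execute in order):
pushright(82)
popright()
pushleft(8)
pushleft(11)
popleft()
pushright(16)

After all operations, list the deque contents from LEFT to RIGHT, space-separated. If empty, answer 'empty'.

pushright(82): [82]
popright(): []
pushleft(8): [8]
pushleft(11): [11, 8]
popleft(): [8]
pushright(16): [8, 16]

Answer: 8 16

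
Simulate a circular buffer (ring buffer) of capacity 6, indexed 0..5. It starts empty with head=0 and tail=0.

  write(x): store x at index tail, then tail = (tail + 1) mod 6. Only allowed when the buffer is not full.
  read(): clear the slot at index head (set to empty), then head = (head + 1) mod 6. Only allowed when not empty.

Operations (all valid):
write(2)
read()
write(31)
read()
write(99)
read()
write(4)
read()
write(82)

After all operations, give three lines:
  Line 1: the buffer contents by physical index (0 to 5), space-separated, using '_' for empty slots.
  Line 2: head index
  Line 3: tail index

Answer: _ _ _ _ 82 _
4
5

Derivation:
write(2): buf=[2 _ _ _ _ _], head=0, tail=1, size=1
read(): buf=[_ _ _ _ _ _], head=1, tail=1, size=0
write(31): buf=[_ 31 _ _ _ _], head=1, tail=2, size=1
read(): buf=[_ _ _ _ _ _], head=2, tail=2, size=0
write(99): buf=[_ _ 99 _ _ _], head=2, tail=3, size=1
read(): buf=[_ _ _ _ _ _], head=3, tail=3, size=0
write(4): buf=[_ _ _ 4 _ _], head=3, tail=4, size=1
read(): buf=[_ _ _ _ _ _], head=4, tail=4, size=0
write(82): buf=[_ _ _ _ 82 _], head=4, tail=5, size=1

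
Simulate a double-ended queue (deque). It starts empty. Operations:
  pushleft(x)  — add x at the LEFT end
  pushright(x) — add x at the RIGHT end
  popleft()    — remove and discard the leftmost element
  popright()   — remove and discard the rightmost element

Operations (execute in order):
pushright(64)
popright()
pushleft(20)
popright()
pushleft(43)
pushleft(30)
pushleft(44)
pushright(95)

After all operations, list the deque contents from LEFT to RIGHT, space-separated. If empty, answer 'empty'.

Answer: 44 30 43 95

Derivation:
pushright(64): [64]
popright(): []
pushleft(20): [20]
popright(): []
pushleft(43): [43]
pushleft(30): [30, 43]
pushleft(44): [44, 30, 43]
pushright(95): [44, 30, 43, 95]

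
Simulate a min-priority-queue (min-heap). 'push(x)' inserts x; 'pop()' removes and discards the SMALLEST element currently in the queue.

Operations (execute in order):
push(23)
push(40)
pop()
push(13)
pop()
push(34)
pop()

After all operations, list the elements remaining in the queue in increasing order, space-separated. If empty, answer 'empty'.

push(23): heap contents = [23]
push(40): heap contents = [23, 40]
pop() → 23: heap contents = [40]
push(13): heap contents = [13, 40]
pop() → 13: heap contents = [40]
push(34): heap contents = [34, 40]
pop() → 34: heap contents = [40]

Answer: 40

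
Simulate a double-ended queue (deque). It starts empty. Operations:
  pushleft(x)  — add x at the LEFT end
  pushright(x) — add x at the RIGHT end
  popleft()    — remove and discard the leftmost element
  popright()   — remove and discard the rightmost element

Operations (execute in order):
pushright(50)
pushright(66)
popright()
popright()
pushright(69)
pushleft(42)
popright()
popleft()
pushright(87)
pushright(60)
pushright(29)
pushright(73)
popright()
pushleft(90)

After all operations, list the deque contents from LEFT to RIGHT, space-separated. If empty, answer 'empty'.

Answer: 90 87 60 29

Derivation:
pushright(50): [50]
pushright(66): [50, 66]
popright(): [50]
popright(): []
pushright(69): [69]
pushleft(42): [42, 69]
popright(): [42]
popleft(): []
pushright(87): [87]
pushright(60): [87, 60]
pushright(29): [87, 60, 29]
pushright(73): [87, 60, 29, 73]
popright(): [87, 60, 29]
pushleft(90): [90, 87, 60, 29]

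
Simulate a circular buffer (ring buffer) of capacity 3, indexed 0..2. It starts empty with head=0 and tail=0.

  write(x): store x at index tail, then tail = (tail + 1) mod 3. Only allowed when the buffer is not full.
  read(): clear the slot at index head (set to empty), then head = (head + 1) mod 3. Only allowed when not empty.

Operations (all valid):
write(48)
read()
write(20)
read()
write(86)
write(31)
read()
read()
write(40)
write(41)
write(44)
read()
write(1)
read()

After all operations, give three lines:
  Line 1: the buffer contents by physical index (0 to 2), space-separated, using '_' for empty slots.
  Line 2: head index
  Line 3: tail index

write(48): buf=[48 _ _], head=0, tail=1, size=1
read(): buf=[_ _ _], head=1, tail=1, size=0
write(20): buf=[_ 20 _], head=1, tail=2, size=1
read(): buf=[_ _ _], head=2, tail=2, size=0
write(86): buf=[_ _ 86], head=2, tail=0, size=1
write(31): buf=[31 _ 86], head=2, tail=1, size=2
read(): buf=[31 _ _], head=0, tail=1, size=1
read(): buf=[_ _ _], head=1, tail=1, size=0
write(40): buf=[_ 40 _], head=1, tail=2, size=1
write(41): buf=[_ 40 41], head=1, tail=0, size=2
write(44): buf=[44 40 41], head=1, tail=1, size=3
read(): buf=[44 _ 41], head=2, tail=1, size=2
write(1): buf=[44 1 41], head=2, tail=2, size=3
read(): buf=[44 1 _], head=0, tail=2, size=2

Answer: 44 1 _
0
2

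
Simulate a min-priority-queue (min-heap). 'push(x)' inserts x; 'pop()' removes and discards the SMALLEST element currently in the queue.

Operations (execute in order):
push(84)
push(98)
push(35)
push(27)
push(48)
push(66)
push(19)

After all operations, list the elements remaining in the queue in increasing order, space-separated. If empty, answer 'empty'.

Answer: 19 27 35 48 66 84 98

Derivation:
push(84): heap contents = [84]
push(98): heap contents = [84, 98]
push(35): heap contents = [35, 84, 98]
push(27): heap contents = [27, 35, 84, 98]
push(48): heap contents = [27, 35, 48, 84, 98]
push(66): heap contents = [27, 35, 48, 66, 84, 98]
push(19): heap contents = [19, 27, 35, 48, 66, 84, 98]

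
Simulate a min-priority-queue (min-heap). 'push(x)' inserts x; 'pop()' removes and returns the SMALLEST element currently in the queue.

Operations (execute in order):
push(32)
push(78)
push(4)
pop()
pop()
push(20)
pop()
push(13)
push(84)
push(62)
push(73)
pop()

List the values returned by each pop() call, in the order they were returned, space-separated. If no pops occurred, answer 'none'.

push(32): heap contents = [32]
push(78): heap contents = [32, 78]
push(4): heap contents = [4, 32, 78]
pop() → 4: heap contents = [32, 78]
pop() → 32: heap contents = [78]
push(20): heap contents = [20, 78]
pop() → 20: heap contents = [78]
push(13): heap contents = [13, 78]
push(84): heap contents = [13, 78, 84]
push(62): heap contents = [13, 62, 78, 84]
push(73): heap contents = [13, 62, 73, 78, 84]
pop() → 13: heap contents = [62, 73, 78, 84]

Answer: 4 32 20 13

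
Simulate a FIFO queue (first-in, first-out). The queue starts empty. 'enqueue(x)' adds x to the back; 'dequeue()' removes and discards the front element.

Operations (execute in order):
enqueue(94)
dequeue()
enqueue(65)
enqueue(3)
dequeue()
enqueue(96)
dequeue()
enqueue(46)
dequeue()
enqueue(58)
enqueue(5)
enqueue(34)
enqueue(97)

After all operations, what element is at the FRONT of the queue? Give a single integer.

Answer: 46

Derivation:
enqueue(94): queue = [94]
dequeue(): queue = []
enqueue(65): queue = [65]
enqueue(3): queue = [65, 3]
dequeue(): queue = [3]
enqueue(96): queue = [3, 96]
dequeue(): queue = [96]
enqueue(46): queue = [96, 46]
dequeue(): queue = [46]
enqueue(58): queue = [46, 58]
enqueue(5): queue = [46, 58, 5]
enqueue(34): queue = [46, 58, 5, 34]
enqueue(97): queue = [46, 58, 5, 34, 97]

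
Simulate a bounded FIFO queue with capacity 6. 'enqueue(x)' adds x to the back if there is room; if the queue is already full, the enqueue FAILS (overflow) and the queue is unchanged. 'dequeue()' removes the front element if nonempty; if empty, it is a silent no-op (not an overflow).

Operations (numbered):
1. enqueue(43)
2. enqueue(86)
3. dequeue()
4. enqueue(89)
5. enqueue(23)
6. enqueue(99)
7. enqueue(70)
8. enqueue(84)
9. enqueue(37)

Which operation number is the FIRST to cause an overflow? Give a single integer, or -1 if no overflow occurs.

1. enqueue(43): size=1
2. enqueue(86): size=2
3. dequeue(): size=1
4. enqueue(89): size=2
5. enqueue(23): size=3
6. enqueue(99): size=4
7. enqueue(70): size=5
8. enqueue(84): size=6
9. enqueue(37): size=6=cap → OVERFLOW (fail)

Answer: 9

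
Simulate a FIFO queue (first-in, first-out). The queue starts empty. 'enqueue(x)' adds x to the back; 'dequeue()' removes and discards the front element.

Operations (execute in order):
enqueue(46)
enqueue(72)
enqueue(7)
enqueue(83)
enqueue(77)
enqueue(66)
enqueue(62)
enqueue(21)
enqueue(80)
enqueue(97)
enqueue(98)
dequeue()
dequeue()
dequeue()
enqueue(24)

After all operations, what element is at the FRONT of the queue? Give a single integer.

Answer: 83

Derivation:
enqueue(46): queue = [46]
enqueue(72): queue = [46, 72]
enqueue(7): queue = [46, 72, 7]
enqueue(83): queue = [46, 72, 7, 83]
enqueue(77): queue = [46, 72, 7, 83, 77]
enqueue(66): queue = [46, 72, 7, 83, 77, 66]
enqueue(62): queue = [46, 72, 7, 83, 77, 66, 62]
enqueue(21): queue = [46, 72, 7, 83, 77, 66, 62, 21]
enqueue(80): queue = [46, 72, 7, 83, 77, 66, 62, 21, 80]
enqueue(97): queue = [46, 72, 7, 83, 77, 66, 62, 21, 80, 97]
enqueue(98): queue = [46, 72, 7, 83, 77, 66, 62, 21, 80, 97, 98]
dequeue(): queue = [72, 7, 83, 77, 66, 62, 21, 80, 97, 98]
dequeue(): queue = [7, 83, 77, 66, 62, 21, 80, 97, 98]
dequeue(): queue = [83, 77, 66, 62, 21, 80, 97, 98]
enqueue(24): queue = [83, 77, 66, 62, 21, 80, 97, 98, 24]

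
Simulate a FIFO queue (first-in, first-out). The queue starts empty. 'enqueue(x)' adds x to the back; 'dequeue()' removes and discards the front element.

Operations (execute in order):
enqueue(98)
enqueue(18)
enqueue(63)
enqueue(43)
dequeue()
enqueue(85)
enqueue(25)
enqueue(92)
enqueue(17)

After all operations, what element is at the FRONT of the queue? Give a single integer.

enqueue(98): queue = [98]
enqueue(18): queue = [98, 18]
enqueue(63): queue = [98, 18, 63]
enqueue(43): queue = [98, 18, 63, 43]
dequeue(): queue = [18, 63, 43]
enqueue(85): queue = [18, 63, 43, 85]
enqueue(25): queue = [18, 63, 43, 85, 25]
enqueue(92): queue = [18, 63, 43, 85, 25, 92]
enqueue(17): queue = [18, 63, 43, 85, 25, 92, 17]

Answer: 18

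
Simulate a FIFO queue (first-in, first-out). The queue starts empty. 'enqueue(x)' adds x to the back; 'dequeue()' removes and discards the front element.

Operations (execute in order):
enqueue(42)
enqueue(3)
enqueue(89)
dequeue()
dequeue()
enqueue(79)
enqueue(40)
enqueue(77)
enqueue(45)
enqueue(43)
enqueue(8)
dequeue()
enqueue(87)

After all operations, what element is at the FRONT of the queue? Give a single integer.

enqueue(42): queue = [42]
enqueue(3): queue = [42, 3]
enqueue(89): queue = [42, 3, 89]
dequeue(): queue = [3, 89]
dequeue(): queue = [89]
enqueue(79): queue = [89, 79]
enqueue(40): queue = [89, 79, 40]
enqueue(77): queue = [89, 79, 40, 77]
enqueue(45): queue = [89, 79, 40, 77, 45]
enqueue(43): queue = [89, 79, 40, 77, 45, 43]
enqueue(8): queue = [89, 79, 40, 77, 45, 43, 8]
dequeue(): queue = [79, 40, 77, 45, 43, 8]
enqueue(87): queue = [79, 40, 77, 45, 43, 8, 87]

Answer: 79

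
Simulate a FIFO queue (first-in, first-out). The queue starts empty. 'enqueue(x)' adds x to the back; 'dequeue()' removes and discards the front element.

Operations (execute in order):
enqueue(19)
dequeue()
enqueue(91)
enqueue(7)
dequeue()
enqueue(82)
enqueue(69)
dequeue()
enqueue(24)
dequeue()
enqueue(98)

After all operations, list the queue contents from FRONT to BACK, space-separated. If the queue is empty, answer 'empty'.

Answer: 69 24 98

Derivation:
enqueue(19): [19]
dequeue(): []
enqueue(91): [91]
enqueue(7): [91, 7]
dequeue(): [7]
enqueue(82): [7, 82]
enqueue(69): [7, 82, 69]
dequeue(): [82, 69]
enqueue(24): [82, 69, 24]
dequeue(): [69, 24]
enqueue(98): [69, 24, 98]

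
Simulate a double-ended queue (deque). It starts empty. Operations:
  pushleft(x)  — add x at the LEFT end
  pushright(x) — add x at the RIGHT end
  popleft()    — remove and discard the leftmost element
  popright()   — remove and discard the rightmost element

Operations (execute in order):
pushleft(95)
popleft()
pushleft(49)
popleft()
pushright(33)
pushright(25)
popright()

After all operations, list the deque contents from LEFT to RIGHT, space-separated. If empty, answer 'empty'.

pushleft(95): [95]
popleft(): []
pushleft(49): [49]
popleft(): []
pushright(33): [33]
pushright(25): [33, 25]
popright(): [33]

Answer: 33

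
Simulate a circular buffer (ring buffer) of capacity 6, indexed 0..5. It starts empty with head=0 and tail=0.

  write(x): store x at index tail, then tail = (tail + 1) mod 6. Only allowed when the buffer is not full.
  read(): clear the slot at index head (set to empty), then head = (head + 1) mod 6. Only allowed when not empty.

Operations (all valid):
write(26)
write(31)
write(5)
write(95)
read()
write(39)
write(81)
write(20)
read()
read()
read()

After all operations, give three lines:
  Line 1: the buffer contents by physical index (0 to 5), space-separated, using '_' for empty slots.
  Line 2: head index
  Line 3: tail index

Answer: 20 _ _ _ 39 81
4
1

Derivation:
write(26): buf=[26 _ _ _ _ _], head=0, tail=1, size=1
write(31): buf=[26 31 _ _ _ _], head=0, tail=2, size=2
write(5): buf=[26 31 5 _ _ _], head=0, tail=3, size=3
write(95): buf=[26 31 5 95 _ _], head=0, tail=4, size=4
read(): buf=[_ 31 5 95 _ _], head=1, tail=4, size=3
write(39): buf=[_ 31 5 95 39 _], head=1, tail=5, size=4
write(81): buf=[_ 31 5 95 39 81], head=1, tail=0, size=5
write(20): buf=[20 31 5 95 39 81], head=1, tail=1, size=6
read(): buf=[20 _ 5 95 39 81], head=2, tail=1, size=5
read(): buf=[20 _ _ 95 39 81], head=3, tail=1, size=4
read(): buf=[20 _ _ _ 39 81], head=4, tail=1, size=3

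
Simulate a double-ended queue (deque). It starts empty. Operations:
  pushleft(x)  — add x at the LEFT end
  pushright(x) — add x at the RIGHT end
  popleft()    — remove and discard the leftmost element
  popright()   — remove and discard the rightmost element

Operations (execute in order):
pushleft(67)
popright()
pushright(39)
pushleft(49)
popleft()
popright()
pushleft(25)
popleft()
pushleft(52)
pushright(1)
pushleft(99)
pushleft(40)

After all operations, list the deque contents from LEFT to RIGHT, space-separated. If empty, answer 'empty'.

Answer: 40 99 52 1

Derivation:
pushleft(67): [67]
popright(): []
pushright(39): [39]
pushleft(49): [49, 39]
popleft(): [39]
popright(): []
pushleft(25): [25]
popleft(): []
pushleft(52): [52]
pushright(1): [52, 1]
pushleft(99): [99, 52, 1]
pushleft(40): [40, 99, 52, 1]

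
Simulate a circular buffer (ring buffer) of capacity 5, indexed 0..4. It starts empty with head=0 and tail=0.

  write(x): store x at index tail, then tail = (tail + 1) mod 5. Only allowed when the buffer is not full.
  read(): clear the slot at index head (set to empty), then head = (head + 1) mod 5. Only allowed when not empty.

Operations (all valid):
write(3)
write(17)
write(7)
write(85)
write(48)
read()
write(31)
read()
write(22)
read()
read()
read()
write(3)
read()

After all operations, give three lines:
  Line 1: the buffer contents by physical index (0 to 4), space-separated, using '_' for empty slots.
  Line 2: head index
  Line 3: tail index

write(3): buf=[3 _ _ _ _], head=0, tail=1, size=1
write(17): buf=[3 17 _ _ _], head=0, tail=2, size=2
write(7): buf=[3 17 7 _ _], head=0, tail=3, size=3
write(85): buf=[3 17 7 85 _], head=0, tail=4, size=4
write(48): buf=[3 17 7 85 48], head=0, tail=0, size=5
read(): buf=[_ 17 7 85 48], head=1, tail=0, size=4
write(31): buf=[31 17 7 85 48], head=1, tail=1, size=5
read(): buf=[31 _ 7 85 48], head=2, tail=1, size=4
write(22): buf=[31 22 7 85 48], head=2, tail=2, size=5
read(): buf=[31 22 _ 85 48], head=3, tail=2, size=4
read(): buf=[31 22 _ _ 48], head=4, tail=2, size=3
read(): buf=[31 22 _ _ _], head=0, tail=2, size=2
write(3): buf=[31 22 3 _ _], head=0, tail=3, size=3
read(): buf=[_ 22 3 _ _], head=1, tail=3, size=2

Answer: _ 22 3 _ _
1
3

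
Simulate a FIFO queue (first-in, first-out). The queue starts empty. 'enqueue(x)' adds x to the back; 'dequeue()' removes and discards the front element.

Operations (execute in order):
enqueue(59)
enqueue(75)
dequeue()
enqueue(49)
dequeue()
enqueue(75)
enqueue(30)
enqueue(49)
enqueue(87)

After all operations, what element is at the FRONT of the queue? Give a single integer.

enqueue(59): queue = [59]
enqueue(75): queue = [59, 75]
dequeue(): queue = [75]
enqueue(49): queue = [75, 49]
dequeue(): queue = [49]
enqueue(75): queue = [49, 75]
enqueue(30): queue = [49, 75, 30]
enqueue(49): queue = [49, 75, 30, 49]
enqueue(87): queue = [49, 75, 30, 49, 87]

Answer: 49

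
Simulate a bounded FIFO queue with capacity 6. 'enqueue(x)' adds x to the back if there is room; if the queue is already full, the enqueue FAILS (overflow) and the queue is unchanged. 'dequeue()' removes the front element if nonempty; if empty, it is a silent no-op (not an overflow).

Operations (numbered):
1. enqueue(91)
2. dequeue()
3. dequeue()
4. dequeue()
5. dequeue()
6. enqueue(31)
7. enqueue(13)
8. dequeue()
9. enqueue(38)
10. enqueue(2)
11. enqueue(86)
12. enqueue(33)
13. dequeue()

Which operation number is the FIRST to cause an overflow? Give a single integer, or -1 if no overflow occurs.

Answer: -1

Derivation:
1. enqueue(91): size=1
2. dequeue(): size=0
3. dequeue(): empty, no-op, size=0
4. dequeue(): empty, no-op, size=0
5. dequeue(): empty, no-op, size=0
6. enqueue(31): size=1
7. enqueue(13): size=2
8. dequeue(): size=1
9. enqueue(38): size=2
10. enqueue(2): size=3
11. enqueue(86): size=4
12. enqueue(33): size=5
13. dequeue(): size=4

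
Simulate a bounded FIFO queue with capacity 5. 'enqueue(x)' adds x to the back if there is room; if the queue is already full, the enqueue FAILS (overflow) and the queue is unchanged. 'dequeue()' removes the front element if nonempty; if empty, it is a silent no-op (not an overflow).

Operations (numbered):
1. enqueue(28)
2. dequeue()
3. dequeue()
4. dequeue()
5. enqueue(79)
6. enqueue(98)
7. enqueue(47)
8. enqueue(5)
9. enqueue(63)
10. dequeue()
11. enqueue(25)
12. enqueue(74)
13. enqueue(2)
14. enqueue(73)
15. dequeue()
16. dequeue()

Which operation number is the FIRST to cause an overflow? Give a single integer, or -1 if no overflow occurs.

1. enqueue(28): size=1
2. dequeue(): size=0
3. dequeue(): empty, no-op, size=0
4. dequeue(): empty, no-op, size=0
5. enqueue(79): size=1
6. enqueue(98): size=2
7. enqueue(47): size=3
8. enqueue(5): size=4
9. enqueue(63): size=5
10. dequeue(): size=4
11. enqueue(25): size=5
12. enqueue(74): size=5=cap → OVERFLOW (fail)
13. enqueue(2): size=5=cap → OVERFLOW (fail)
14. enqueue(73): size=5=cap → OVERFLOW (fail)
15. dequeue(): size=4
16. dequeue(): size=3

Answer: 12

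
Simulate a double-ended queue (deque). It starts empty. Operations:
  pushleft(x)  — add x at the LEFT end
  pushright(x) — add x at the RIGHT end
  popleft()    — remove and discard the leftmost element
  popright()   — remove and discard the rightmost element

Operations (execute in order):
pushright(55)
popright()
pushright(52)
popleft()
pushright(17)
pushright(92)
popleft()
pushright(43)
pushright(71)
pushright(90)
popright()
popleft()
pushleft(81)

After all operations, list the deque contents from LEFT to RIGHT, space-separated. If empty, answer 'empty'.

Answer: 81 43 71

Derivation:
pushright(55): [55]
popright(): []
pushright(52): [52]
popleft(): []
pushright(17): [17]
pushright(92): [17, 92]
popleft(): [92]
pushright(43): [92, 43]
pushright(71): [92, 43, 71]
pushright(90): [92, 43, 71, 90]
popright(): [92, 43, 71]
popleft(): [43, 71]
pushleft(81): [81, 43, 71]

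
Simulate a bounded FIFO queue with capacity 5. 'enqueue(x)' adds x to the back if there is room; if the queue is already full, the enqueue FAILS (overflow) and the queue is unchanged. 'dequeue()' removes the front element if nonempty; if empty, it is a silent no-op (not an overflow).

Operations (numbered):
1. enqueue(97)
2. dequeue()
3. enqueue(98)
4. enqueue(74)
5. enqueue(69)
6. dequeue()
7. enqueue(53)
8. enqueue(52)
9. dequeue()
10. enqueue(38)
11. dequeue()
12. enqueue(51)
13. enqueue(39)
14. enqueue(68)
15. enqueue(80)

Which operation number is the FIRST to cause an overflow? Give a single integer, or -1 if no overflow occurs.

Answer: 14

Derivation:
1. enqueue(97): size=1
2. dequeue(): size=0
3. enqueue(98): size=1
4. enqueue(74): size=2
5. enqueue(69): size=3
6. dequeue(): size=2
7. enqueue(53): size=3
8. enqueue(52): size=4
9. dequeue(): size=3
10. enqueue(38): size=4
11. dequeue(): size=3
12. enqueue(51): size=4
13. enqueue(39): size=5
14. enqueue(68): size=5=cap → OVERFLOW (fail)
15. enqueue(80): size=5=cap → OVERFLOW (fail)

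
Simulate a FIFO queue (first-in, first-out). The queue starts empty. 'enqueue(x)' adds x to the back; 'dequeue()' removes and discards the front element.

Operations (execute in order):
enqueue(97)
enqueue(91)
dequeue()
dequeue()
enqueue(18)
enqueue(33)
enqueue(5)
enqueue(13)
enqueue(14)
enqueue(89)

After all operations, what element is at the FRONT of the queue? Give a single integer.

enqueue(97): queue = [97]
enqueue(91): queue = [97, 91]
dequeue(): queue = [91]
dequeue(): queue = []
enqueue(18): queue = [18]
enqueue(33): queue = [18, 33]
enqueue(5): queue = [18, 33, 5]
enqueue(13): queue = [18, 33, 5, 13]
enqueue(14): queue = [18, 33, 5, 13, 14]
enqueue(89): queue = [18, 33, 5, 13, 14, 89]

Answer: 18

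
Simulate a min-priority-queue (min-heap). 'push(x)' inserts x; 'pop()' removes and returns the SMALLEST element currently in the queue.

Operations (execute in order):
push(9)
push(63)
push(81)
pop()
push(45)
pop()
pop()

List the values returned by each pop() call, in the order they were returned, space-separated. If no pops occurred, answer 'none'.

Answer: 9 45 63

Derivation:
push(9): heap contents = [9]
push(63): heap contents = [9, 63]
push(81): heap contents = [9, 63, 81]
pop() → 9: heap contents = [63, 81]
push(45): heap contents = [45, 63, 81]
pop() → 45: heap contents = [63, 81]
pop() → 63: heap contents = [81]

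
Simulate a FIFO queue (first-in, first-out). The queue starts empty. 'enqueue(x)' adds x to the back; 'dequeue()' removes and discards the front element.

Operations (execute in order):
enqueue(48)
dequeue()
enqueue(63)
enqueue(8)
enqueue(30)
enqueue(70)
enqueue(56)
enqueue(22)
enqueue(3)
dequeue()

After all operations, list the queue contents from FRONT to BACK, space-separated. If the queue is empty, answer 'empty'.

enqueue(48): [48]
dequeue(): []
enqueue(63): [63]
enqueue(8): [63, 8]
enqueue(30): [63, 8, 30]
enqueue(70): [63, 8, 30, 70]
enqueue(56): [63, 8, 30, 70, 56]
enqueue(22): [63, 8, 30, 70, 56, 22]
enqueue(3): [63, 8, 30, 70, 56, 22, 3]
dequeue(): [8, 30, 70, 56, 22, 3]

Answer: 8 30 70 56 22 3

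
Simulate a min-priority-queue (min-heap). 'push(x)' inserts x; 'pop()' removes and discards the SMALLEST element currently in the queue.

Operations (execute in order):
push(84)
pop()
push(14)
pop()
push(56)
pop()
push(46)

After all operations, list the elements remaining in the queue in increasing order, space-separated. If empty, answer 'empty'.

Answer: 46

Derivation:
push(84): heap contents = [84]
pop() → 84: heap contents = []
push(14): heap contents = [14]
pop() → 14: heap contents = []
push(56): heap contents = [56]
pop() → 56: heap contents = []
push(46): heap contents = [46]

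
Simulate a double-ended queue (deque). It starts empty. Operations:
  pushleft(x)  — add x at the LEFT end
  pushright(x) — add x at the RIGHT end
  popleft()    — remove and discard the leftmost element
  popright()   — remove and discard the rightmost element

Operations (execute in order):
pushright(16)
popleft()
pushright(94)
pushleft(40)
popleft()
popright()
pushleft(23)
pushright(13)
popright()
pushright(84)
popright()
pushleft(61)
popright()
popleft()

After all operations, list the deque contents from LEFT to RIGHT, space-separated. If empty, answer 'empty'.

Answer: empty

Derivation:
pushright(16): [16]
popleft(): []
pushright(94): [94]
pushleft(40): [40, 94]
popleft(): [94]
popright(): []
pushleft(23): [23]
pushright(13): [23, 13]
popright(): [23]
pushright(84): [23, 84]
popright(): [23]
pushleft(61): [61, 23]
popright(): [61]
popleft(): []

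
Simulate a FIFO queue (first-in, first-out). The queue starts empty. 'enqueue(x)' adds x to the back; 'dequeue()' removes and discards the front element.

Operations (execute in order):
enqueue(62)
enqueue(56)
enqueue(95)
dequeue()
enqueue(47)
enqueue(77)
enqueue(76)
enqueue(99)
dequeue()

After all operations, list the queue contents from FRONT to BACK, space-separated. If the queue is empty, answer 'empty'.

Answer: 95 47 77 76 99

Derivation:
enqueue(62): [62]
enqueue(56): [62, 56]
enqueue(95): [62, 56, 95]
dequeue(): [56, 95]
enqueue(47): [56, 95, 47]
enqueue(77): [56, 95, 47, 77]
enqueue(76): [56, 95, 47, 77, 76]
enqueue(99): [56, 95, 47, 77, 76, 99]
dequeue(): [95, 47, 77, 76, 99]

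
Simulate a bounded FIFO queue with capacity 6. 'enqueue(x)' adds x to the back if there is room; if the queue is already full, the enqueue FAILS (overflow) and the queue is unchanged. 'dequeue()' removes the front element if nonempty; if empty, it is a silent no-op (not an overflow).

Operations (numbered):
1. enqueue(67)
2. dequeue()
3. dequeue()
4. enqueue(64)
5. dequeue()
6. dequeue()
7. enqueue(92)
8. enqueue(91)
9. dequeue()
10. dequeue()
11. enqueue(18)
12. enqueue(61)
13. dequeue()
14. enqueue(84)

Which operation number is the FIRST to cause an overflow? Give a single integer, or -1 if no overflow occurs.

Answer: -1

Derivation:
1. enqueue(67): size=1
2. dequeue(): size=0
3. dequeue(): empty, no-op, size=0
4. enqueue(64): size=1
5. dequeue(): size=0
6. dequeue(): empty, no-op, size=0
7. enqueue(92): size=1
8. enqueue(91): size=2
9. dequeue(): size=1
10. dequeue(): size=0
11. enqueue(18): size=1
12. enqueue(61): size=2
13. dequeue(): size=1
14. enqueue(84): size=2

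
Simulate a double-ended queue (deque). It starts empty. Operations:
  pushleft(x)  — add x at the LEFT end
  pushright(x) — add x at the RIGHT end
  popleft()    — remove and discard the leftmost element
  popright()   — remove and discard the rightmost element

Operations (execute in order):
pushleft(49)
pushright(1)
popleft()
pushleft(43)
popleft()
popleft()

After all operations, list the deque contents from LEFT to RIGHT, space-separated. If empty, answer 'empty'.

Answer: empty

Derivation:
pushleft(49): [49]
pushright(1): [49, 1]
popleft(): [1]
pushleft(43): [43, 1]
popleft(): [1]
popleft(): []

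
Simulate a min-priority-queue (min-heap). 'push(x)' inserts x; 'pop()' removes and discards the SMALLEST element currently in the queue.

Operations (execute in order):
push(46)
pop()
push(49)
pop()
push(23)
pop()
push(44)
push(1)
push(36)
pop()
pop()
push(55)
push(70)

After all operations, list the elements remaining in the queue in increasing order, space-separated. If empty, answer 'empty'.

Answer: 44 55 70

Derivation:
push(46): heap contents = [46]
pop() → 46: heap contents = []
push(49): heap contents = [49]
pop() → 49: heap contents = []
push(23): heap contents = [23]
pop() → 23: heap contents = []
push(44): heap contents = [44]
push(1): heap contents = [1, 44]
push(36): heap contents = [1, 36, 44]
pop() → 1: heap contents = [36, 44]
pop() → 36: heap contents = [44]
push(55): heap contents = [44, 55]
push(70): heap contents = [44, 55, 70]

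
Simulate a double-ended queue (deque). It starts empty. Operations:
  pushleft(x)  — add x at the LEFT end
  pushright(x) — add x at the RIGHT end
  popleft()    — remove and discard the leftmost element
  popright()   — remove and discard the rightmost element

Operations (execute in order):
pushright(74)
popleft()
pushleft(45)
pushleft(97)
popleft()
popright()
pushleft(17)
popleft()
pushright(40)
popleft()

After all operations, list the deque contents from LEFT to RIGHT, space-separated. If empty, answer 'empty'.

Answer: empty

Derivation:
pushright(74): [74]
popleft(): []
pushleft(45): [45]
pushleft(97): [97, 45]
popleft(): [45]
popright(): []
pushleft(17): [17]
popleft(): []
pushright(40): [40]
popleft(): []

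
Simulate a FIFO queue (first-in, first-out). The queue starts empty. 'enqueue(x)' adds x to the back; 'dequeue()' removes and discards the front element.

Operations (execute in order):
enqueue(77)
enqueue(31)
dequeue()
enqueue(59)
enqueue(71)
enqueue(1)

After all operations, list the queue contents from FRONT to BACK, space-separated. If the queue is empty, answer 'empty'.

Answer: 31 59 71 1

Derivation:
enqueue(77): [77]
enqueue(31): [77, 31]
dequeue(): [31]
enqueue(59): [31, 59]
enqueue(71): [31, 59, 71]
enqueue(1): [31, 59, 71, 1]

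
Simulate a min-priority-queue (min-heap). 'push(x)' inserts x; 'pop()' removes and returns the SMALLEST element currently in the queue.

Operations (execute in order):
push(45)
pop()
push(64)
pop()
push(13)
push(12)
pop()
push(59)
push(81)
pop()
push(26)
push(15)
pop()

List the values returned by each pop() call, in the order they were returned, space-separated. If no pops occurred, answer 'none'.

push(45): heap contents = [45]
pop() → 45: heap contents = []
push(64): heap contents = [64]
pop() → 64: heap contents = []
push(13): heap contents = [13]
push(12): heap contents = [12, 13]
pop() → 12: heap contents = [13]
push(59): heap contents = [13, 59]
push(81): heap contents = [13, 59, 81]
pop() → 13: heap contents = [59, 81]
push(26): heap contents = [26, 59, 81]
push(15): heap contents = [15, 26, 59, 81]
pop() → 15: heap contents = [26, 59, 81]

Answer: 45 64 12 13 15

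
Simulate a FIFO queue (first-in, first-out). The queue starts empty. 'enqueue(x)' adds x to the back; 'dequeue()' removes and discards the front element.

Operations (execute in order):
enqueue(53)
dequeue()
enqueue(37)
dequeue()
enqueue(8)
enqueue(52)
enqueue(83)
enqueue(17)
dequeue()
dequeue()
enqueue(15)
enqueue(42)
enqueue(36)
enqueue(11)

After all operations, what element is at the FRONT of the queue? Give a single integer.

enqueue(53): queue = [53]
dequeue(): queue = []
enqueue(37): queue = [37]
dequeue(): queue = []
enqueue(8): queue = [8]
enqueue(52): queue = [8, 52]
enqueue(83): queue = [8, 52, 83]
enqueue(17): queue = [8, 52, 83, 17]
dequeue(): queue = [52, 83, 17]
dequeue(): queue = [83, 17]
enqueue(15): queue = [83, 17, 15]
enqueue(42): queue = [83, 17, 15, 42]
enqueue(36): queue = [83, 17, 15, 42, 36]
enqueue(11): queue = [83, 17, 15, 42, 36, 11]

Answer: 83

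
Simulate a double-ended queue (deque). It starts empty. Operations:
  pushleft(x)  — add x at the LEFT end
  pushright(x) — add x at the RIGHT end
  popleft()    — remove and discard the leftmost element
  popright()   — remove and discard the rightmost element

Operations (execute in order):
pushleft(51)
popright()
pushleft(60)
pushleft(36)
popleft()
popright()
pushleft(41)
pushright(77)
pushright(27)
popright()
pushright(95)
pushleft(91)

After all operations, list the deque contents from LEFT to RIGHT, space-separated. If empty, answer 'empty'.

pushleft(51): [51]
popright(): []
pushleft(60): [60]
pushleft(36): [36, 60]
popleft(): [60]
popright(): []
pushleft(41): [41]
pushright(77): [41, 77]
pushright(27): [41, 77, 27]
popright(): [41, 77]
pushright(95): [41, 77, 95]
pushleft(91): [91, 41, 77, 95]

Answer: 91 41 77 95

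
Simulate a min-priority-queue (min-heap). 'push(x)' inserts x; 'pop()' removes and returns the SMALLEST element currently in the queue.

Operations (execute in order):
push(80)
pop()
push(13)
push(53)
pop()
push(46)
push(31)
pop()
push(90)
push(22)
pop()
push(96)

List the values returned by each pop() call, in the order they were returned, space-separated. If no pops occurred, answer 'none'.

push(80): heap contents = [80]
pop() → 80: heap contents = []
push(13): heap contents = [13]
push(53): heap contents = [13, 53]
pop() → 13: heap contents = [53]
push(46): heap contents = [46, 53]
push(31): heap contents = [31, 46, 53]
pop() → 31: heap contents = [46, 53]
push(90): heap contents = [46, 53, 90]
push(22): heap contents = [22, 46, 53, 90]
pop() → 22: heap contents = [46, 53, 90]
push(96): heap contents = [46, 53, 90, 96]

Answer: 80 13 31 22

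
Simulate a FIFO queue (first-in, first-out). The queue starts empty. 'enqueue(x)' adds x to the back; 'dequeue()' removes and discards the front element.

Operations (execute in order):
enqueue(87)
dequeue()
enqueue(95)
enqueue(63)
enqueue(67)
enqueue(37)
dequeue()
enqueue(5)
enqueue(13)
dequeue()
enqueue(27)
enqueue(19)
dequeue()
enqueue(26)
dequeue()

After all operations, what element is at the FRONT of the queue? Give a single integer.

enqueue(87): queue = [87]
dequeue(): queue = []
enqueue(95): queue = [95]
enqueue(63): queue = [95, 63]
enqueue(67): queue = [95, 63, 67]
enqueue(37): queue = [95, 63, 67, 37]
dequeue(): queue = [63, 67, 37]
enqueue(5): queue = [63, 67, 37, 5]
enqueue(13): queue = [63, 67, 37, 5, 13]
dequeue(): queue = [67, 37, 5, 13]
enqueue(27): queue = [67, 37, 5, 13, 27]
enqueue(19): queue = [67, 37, 5, 13, 27, 19]
dequeue(): queue = [37, 5, 13, 27, 19]
enqueue(26): queue = [37, 5, 13, 27, 19, 26]
dequeue(): queue = [5, 13, 27, 19, 26]

Answer: 5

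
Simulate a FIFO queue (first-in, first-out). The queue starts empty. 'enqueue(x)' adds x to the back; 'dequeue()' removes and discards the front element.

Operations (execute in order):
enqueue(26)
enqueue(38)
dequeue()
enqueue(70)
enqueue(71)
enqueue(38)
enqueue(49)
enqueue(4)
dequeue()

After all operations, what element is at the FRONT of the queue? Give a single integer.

Answer: 70

Derivation:
enqueue(26): queue = [26]
enqueue(38): queue = [26, 38]
dequeue(): queue = [38]
enqueue(70): queue = [38, 70]
enqueue(71): queue = [38, 70, 71]
enqueue(38): queue = [38, 70, 71, 38]
enqueue(49): queue = [38, 70, 71, 38, 49]
enqueue(4): queue = [38, 70, 71, 38, 49, 4]
dequeue(): queue = [70, 71, 38, 49, 4]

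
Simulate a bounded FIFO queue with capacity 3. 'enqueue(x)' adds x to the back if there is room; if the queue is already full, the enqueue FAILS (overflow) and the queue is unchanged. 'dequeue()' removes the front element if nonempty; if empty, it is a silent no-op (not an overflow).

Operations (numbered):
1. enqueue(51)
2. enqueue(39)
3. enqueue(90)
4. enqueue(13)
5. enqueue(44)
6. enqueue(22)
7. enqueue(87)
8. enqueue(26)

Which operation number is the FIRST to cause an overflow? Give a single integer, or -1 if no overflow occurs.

1. enqueue(51): size=1
2. enqueue(39): size=2
3. enqueue(90): size=3
4. enqueue(13): size=3=cap → OVERFLOW (fail)
5. enqueue(44): size=3=cap → OVERFLOW (fail)
6. enqueue(22): size=3=cap → OVERFLOW (fail)
7. enqueue(87): size=3=cap → OVERFLOW (fail)
8. enqueue(26): size=3=cap → OVERFLOW (fail)

Answer: 4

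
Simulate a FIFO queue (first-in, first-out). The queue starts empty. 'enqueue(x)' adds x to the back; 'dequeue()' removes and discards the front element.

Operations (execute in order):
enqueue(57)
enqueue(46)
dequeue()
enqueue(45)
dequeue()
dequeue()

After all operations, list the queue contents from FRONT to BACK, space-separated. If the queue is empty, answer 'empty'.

Answer: empty

Derivation:
enqueue(57): [57]
enqueue(46): [57, 46]
dequeue(): [46]
enqueue(45): [46, 45]
dequeue(): [45]
dequeue(): []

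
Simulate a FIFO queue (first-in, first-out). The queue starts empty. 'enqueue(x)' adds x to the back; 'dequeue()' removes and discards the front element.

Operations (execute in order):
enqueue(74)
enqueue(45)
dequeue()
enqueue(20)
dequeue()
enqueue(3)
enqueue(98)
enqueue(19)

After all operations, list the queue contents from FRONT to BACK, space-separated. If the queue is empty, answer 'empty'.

enqueue(74): [74]
enqueue(45): [74, 45]
dequeue(): [45]
enqueue(20): [45, 20]
dequeue(): [20]
enqueue(3): [20, 3]
enqueue(98): [20, 3, 98]
enqueue(19): [20, 3, 98, 19]

Answer: 20 3 98 19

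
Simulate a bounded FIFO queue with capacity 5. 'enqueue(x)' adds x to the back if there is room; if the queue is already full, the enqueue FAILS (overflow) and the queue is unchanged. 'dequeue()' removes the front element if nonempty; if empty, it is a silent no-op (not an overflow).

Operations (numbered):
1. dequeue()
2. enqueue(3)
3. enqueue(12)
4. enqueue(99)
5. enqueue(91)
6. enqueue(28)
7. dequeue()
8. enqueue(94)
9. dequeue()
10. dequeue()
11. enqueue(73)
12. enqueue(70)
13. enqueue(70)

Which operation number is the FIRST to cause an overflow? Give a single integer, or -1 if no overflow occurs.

Answer: 13

Derivation:
1. dequeue(): empty, no-op, size=0
2. enqueue(3): size=1
3. enqueue(12): size=2
4. enqueue(99): size=3
5. enqueue(91): size=4
6. enqueue(28): size=5
7. dequeue(): size=4
8. enqueue(94): size=5
9. dequeue(): size=4
10. dequeue(): size=3
11. enqueue(73): size=4
12. enqueue(70): size=5
13. enqueue(70): size=5=cap → OVERFLOW (fail)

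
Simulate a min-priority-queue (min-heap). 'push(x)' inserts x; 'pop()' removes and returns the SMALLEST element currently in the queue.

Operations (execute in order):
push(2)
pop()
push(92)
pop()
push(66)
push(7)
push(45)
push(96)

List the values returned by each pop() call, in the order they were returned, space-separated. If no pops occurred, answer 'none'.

push(2): heap contents = [2]
pop() → 2: heap contents = []
push(92): heap contents = [92]
pop() → 92: heap contents = []
push(66): heap contents = [66]
push(7): heap contents = [7, 66]
push(45): heap contents = [7, 45, 66]
push(96): heap contents = [7, 45, 66, 96]

Answer: 2 92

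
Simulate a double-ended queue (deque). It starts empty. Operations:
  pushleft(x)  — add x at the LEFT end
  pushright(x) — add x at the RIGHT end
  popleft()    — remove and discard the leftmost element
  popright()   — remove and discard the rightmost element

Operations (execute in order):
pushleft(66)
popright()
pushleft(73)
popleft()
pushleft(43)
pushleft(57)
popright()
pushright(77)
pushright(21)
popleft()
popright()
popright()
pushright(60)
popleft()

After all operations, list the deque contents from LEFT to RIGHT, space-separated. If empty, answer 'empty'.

pushleft(66): [66]
popright(): []
pushleft(73): [73]
popleft(): []
pushleft(43): [43]
pushleft(57): [57, 43]
popright(): [57]
pushright(77): [57, 77]
pushright(21): [57, 77, 21]
popleft(): [77, 21]
popright(): [77]
popright(): []
pushright(60): [60]
popleft(): []

Answer: empty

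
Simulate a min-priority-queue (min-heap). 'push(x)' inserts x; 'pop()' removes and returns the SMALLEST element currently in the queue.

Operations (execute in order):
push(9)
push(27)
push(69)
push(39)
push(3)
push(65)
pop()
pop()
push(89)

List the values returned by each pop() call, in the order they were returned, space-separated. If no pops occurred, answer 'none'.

push(9): heap contents = [9]
push(27): heap contents = [9, 27]
push(69): heap contents = [9, 27, 69]
push(39): heap contents = [9, 27, 39, 69]
push(3): heap contents = [3, 9, 27, 39, 69]
push(65): heap contents = [3, 9, 27, 39, 65, 69]
pop() → 3: heap contents = [9, 27, 39, 65, 69]
pop() → 9: heap contents = [27, 39, 65, 69]
push(89): heap contents = [27, 39, 65, 69, 89]

Answer: 3 9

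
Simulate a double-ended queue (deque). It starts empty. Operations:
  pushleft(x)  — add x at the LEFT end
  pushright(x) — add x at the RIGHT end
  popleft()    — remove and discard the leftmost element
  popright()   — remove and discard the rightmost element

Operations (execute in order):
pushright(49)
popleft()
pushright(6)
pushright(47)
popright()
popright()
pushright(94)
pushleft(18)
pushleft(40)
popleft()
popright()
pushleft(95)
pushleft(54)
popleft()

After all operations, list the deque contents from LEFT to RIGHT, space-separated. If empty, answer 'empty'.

Answer: 95 18

Derivation:
pushright(49): [49]
popleft(): []
pushright(6): [6]
pushright(47): [6, 47]
popright(): [6]
popright(): []
pushright(94): [94]
pushleft(18): [18, 94]
pushleft(40): [40, 18, 94]
popleft(): [18, 94]
popright(): [18]
pushleft(95): [95, 18]
pushleft(54): [54, 95, 18]
popleft(): [95, 18]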